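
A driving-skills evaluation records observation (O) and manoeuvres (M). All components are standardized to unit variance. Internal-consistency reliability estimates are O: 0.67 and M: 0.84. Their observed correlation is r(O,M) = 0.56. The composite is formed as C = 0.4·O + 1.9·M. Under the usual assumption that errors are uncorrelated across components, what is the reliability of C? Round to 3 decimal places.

Var(C) = 0.4² + 1.9² + 2·[0.76·0.56] = 3.77 + 0.8512 = 4.6212.
Because errors are independent across components, Cov(Tᵢ,Tⱼ) = Cov(Xᵢ,Xⱼ); the off-diagonal part of the true-score variance is the same as above.
True-score variance = [0.4²·0.67 + 1.9²·0.84] + 0.8512 = 3.1396 + 0.8512 = 3.9908.
Reliability = 3.9908 / 4.6212 = 0.864.

0.864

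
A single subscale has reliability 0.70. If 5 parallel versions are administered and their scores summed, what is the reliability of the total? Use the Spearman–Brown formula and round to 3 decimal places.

ρ_k = kρ / (1 + (k−1)ρ) = 5·0.70 / (1 + 4·0.70) = 3.500 / 3.800 = 0.921.

0.921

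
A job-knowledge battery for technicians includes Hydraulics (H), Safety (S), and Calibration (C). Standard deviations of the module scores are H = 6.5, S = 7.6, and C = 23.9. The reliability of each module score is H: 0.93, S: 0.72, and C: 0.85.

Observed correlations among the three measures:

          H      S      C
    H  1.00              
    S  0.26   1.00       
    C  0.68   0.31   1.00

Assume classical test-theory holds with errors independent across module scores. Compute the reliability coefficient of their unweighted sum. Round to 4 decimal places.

0.8973

Var(H+S+C) = 6.5² + 7.6² + 23.9² + 2·[6.5·7.6·0.26 + 6.5·23.9·0.68 + 7.6·23.9·0.31] = 671.22 + 349.581 = 1020.8.
With uncorrelated errors the cross-covariances are all true-score covariance, so they carry over unchanged; only the diagonal terms shrink to ρᵢσᵢ².
True-score variance = [6.5²·0.93 + 7.6²·0.72 + 23.9²·0.85] + 349.581 = 566.408 + 349.581 = 915.989.
Reliability = 915.989 / 1020.8 = 0.8973.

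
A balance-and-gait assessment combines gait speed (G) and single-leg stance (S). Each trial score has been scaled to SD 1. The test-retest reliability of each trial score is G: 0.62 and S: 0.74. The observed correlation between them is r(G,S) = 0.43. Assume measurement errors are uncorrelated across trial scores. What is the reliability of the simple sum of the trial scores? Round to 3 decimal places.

Var(G+S) = 2 + 2·[0.43] = 2 + 0.86 = 2.86.
Under uncorrelated errors the observed covariances equal the true-score covariances, so only the own-variance terms attenuate.
True-score variance = [0.62 + 0.74] + 0.86 = 1.36 + 0.86 = 2.22.
Reliability = 2.22 / 2.86 = 0.776.

0.776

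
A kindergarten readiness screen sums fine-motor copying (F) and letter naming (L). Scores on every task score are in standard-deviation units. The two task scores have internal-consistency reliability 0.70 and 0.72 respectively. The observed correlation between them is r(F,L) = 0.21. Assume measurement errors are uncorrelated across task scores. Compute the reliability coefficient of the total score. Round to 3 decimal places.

Var(F+L) = 2 + 2·[0.21] = 2 + 0.42 = 2.42.
Under uncorrelated errors the observed covariances equal the true-score covariances, so only the own-variance terms attenuate.
True-score variance = [0.70 + 0.72] + 0.42 = 1.42 + 0.42 = 1.84.
Reliability = 1.84 / 2.42 = 0.760.

0.760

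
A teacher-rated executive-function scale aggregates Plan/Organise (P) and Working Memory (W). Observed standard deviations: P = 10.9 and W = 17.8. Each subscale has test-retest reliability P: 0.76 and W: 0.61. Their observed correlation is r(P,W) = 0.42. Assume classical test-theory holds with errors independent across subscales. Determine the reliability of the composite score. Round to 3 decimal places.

Var(P+W) = 10.9² + 17.8² + 2·[10.9·17.8·0.42] = 435.65 + 162.977 = 598.627.
Because errors are independent across components, Cov(Tᵢ,Tⱼ) = Cov(Xᵢ,Xⱼ); the off-diagonal part of the true-score variance is the same as above.
True-score variance = [10.9²·0.76 + 17.8²·0.61] + 162.977 = 283.568 + 162.977 = 446.545.
Reliability = 446.545 / 598.627 = 0.746.

0.746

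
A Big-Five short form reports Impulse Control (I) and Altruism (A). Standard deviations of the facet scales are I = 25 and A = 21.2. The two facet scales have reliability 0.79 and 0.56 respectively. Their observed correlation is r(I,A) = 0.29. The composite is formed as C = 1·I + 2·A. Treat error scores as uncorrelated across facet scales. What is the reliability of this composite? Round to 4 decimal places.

Var(C) = 25² + 2²·21.2² + 2·[2·25·21.2·0.29] = 2422.76 + 614.8 = 3037.56.
Because errors are independent across components, Cov(Tᵢ,Tⱼ) = Cov(Xᵢ,Xⱼ); the off-diagonal part of the true-score variance is the same as above.
True-score variance = [25²·0.79 + 2²·21.2²·0.56] + 614.8 = 1500.5 + 614.8 = 2115.3.
Reliability = 2115.3 / 3037.56 = 0.6964.

0.6964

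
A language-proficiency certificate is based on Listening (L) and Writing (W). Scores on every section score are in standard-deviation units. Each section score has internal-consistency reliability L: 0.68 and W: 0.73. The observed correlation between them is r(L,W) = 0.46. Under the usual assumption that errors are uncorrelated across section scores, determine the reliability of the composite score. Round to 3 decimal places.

Var(L+W) = 2 + 2·[0.46] = 2 + 0.92 = 2.92.
Under uncorrelated errors the observed covariances equal the true-score covariances, so only the own-variance terms attenuate.
True-score variance = [0.68 + 0.73] + 0.92 = 1.41 + 0.92 = 2.33.
Reliability = 2.33 / 2.92 = 0.798.

0.798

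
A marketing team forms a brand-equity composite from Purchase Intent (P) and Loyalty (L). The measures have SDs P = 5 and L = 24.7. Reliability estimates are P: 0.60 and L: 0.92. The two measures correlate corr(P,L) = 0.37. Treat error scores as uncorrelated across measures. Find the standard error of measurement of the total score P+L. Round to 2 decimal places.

7.67

Var(total) = 635.09 + 91.39 = 726.48.
True-score variance = 576.283 + 91.39 = 667.673, so reliability = 0.9191.
Error variance = 726.48 − 667.673 = 58.8072; SEM = √58.8072 = 7.67.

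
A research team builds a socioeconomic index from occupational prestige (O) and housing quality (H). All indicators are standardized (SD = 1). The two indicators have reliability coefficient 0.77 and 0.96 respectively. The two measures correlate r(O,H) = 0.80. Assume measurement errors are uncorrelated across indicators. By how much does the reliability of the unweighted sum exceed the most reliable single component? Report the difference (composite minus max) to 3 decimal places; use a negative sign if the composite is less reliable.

Var(sum) = 2 + 1.6 = 3.6; true-score variance = 1.73 + 1.6 = 3.33; composite reliability = 0.9250.
Max component reliability = 0.9600.
Difference = 0.9250 − 0.9600 = -0.035.

-0.035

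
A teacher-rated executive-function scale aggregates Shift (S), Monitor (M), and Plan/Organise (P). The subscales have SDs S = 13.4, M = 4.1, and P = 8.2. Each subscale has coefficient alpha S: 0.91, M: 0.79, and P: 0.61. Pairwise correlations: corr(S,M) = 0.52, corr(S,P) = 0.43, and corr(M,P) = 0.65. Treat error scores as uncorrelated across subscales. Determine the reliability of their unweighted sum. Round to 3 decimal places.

Var(S+M+P) = 13.4² + 4.1² + 8.2² + 2·[13.4·4.1·0.52 + 13.4·8.2·0.43 + 4.1·8.2·0.65] = 263.61 + 195.34 = 458.95.
Because errors are independent across components, Cov(Tᵢ,Tⱼ) = Cov(Xᵢ,Xⱼ); the off-diagonal part of the true-score variance is the same as above.
True-score variance = [13.4²·0.91 + 4.1²·0.79 + 8.2²·0.61] + 195.34 = 217.696 + 195.34 = 413.036.
Reliability = 413.036 / 458.95 = 0.900.

0.900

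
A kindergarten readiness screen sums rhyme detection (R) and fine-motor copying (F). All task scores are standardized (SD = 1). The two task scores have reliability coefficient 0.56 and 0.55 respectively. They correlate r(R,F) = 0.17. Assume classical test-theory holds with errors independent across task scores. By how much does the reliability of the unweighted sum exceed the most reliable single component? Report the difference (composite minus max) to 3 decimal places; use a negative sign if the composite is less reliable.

0.060

Var(sum) = 2 + 0.34 = 2.34; true-score variance = 1.11 + 0.34 = 1.45; composite reliability = 0.6197.
Max component reliability = 0.5600.
Difference = 0.6197 − 0.5600 = 0.060.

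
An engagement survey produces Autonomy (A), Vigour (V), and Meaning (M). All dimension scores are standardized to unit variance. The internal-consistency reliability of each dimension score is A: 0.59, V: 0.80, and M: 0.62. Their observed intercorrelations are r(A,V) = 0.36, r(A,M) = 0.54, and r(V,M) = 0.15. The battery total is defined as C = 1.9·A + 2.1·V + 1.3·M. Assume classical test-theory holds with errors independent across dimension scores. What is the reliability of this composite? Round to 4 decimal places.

Var(C) = 1.9² + 2.1² + 1.3² + 2·[3.99·0.36 + 2.47·0.54 + 2.73·0.15] = 9.71 + 6.3594 = 16.0694.
Because errors are independent across components, Cov(Tᵢ,Tⱼ) = Cov(Xᵢ,Xⱼ); the off-diagonal part of the true-score variance is the same as above.
True-score variance = [1.9²·0.59 + 2.1²·0.80 + 1.3²·0.62] + 6.3594 = 6.7057 + 6.3594 = 13.0651.
Reliability = 13.0651 / 16.0694 = 0.8130.

0.8130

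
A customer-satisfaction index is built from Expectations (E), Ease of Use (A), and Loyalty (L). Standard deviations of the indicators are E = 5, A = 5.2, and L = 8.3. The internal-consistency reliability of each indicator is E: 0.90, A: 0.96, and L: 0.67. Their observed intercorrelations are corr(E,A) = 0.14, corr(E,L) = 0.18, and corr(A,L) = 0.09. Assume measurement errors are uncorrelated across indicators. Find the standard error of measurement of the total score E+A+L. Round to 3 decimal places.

Var(total) = 120.93 + 29.9888 = 150.919.
True-score variance = 94.6147 + 29.9888 = 124.604, so reliability = 0.8256.
Error variance = 150.919 − 124.604 = 26.3153; SEM = √26.3153 = 5.130.

5.130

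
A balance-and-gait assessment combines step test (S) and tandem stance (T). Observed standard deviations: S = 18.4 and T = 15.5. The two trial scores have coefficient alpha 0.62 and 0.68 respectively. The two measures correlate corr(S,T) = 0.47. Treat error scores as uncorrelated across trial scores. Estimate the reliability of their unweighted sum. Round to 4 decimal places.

0.7573

Var(S+T) = 18.4² + 15.5² + 2·[18.4·15.5·0.47] = 578.81 + 268.088 = 846.898.
Because errors are independent across components, Cov(Tᵢ,Tⱼ) = Cov(Xᵢ,Xⱼ); the off-diagonal part of the true-score variance is the same as above.
True-score variance = [18.4²·0.62 + 15.5²·0.68] + 268.088 = 373.277 + 268.088 = 641.365.
Reliability = 641.365 / 846.898 = 0.7573.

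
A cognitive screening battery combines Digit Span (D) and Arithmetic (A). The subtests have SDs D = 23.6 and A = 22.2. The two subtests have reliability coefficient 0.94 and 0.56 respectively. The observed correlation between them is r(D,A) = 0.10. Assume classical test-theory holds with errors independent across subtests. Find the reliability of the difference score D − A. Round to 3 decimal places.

0.735

Var(D−A) = 23.6² + 22.2² − 2·23.6·22.2·0.10 = 1049.8 − 104.784 = 945.016.
Because errors are independent across components, Cov(Tᵢ,Tⱼ) = Cov(Xᵢ,Xⱼ); the off-diagonal part of the true-score variance is the same as above.
True-score variance = [23.6²·0.94 + 22.2²·0.56] − 104.784 = 799.533 − 104.784 = 694.749.
Reliability = 694.749 / 945.016 = 0.735.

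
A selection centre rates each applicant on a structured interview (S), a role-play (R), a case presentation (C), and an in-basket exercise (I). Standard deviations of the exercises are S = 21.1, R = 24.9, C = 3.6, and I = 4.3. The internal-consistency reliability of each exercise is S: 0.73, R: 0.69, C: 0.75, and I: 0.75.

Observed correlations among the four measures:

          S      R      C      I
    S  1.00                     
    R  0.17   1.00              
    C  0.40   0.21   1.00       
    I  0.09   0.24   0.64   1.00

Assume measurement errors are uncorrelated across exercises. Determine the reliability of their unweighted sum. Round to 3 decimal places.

0.781

Var(S+R+C+I) = 21.1² + 24.9² + 3.6² + 4.3² + 2·[21.1·24.9·0.17 + 21.1·3.6·0.40 + 21.1·4.3·0.09 + 24.9·3.6·0.21 + 24.9·4.3·0.24 + 3.6·4.3·0.64] = 1096.67 + 364.589 = 1461.26.
Under uncorrelated errors the observed covariances equal the true-score covariances, so only the own-variance terms attenuate.
True-score variance = [21.1²·0.73 + 24.9²·0.69 + 3.6²·0.75 + 4.3²·0.75] + 364.589 = 776.398 + 364.589 = 1140.99.
Reliability = 1140.99 / 1461.26 = 0.781.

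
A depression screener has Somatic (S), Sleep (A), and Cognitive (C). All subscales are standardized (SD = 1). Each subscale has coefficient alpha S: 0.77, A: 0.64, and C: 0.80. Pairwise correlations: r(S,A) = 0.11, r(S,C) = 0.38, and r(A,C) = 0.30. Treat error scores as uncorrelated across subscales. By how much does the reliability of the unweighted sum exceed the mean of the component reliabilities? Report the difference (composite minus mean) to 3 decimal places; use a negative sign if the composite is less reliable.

0.091

Var(sum) = 3 + 1.58 = 4.58; true-score variance = 2.21 + 1.58 = 3.79; composite reliability = 0.8275.
Mean component reliability = 0.7367.
Difference = 0.8275 − 0.7367 = 0.091.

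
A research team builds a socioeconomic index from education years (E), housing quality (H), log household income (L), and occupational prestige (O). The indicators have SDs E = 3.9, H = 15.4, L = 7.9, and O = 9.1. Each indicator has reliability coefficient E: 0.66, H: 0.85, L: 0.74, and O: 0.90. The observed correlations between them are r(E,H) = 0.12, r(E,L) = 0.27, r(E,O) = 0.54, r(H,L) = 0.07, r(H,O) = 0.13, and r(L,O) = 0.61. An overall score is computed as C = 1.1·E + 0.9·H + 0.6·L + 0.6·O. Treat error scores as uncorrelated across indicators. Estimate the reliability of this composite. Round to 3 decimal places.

0.883

Var(C) = 1.1²·3.9² + 0.9²·15.4² + 0.6²·7.9² + 0.6²·9.1² + 2·[0.99·3.9·15.4·0.12 + 0.66·3.9·7.9·0.27 + 0.66·3.9·9.1·0.54 + 0.54·15.4·7.9·0.07 + 0.54·15.4·9.1·0.13 + 0.36·7.9·9.1·0.61] = 262.783 + 110.995 = 373.778.
Because errors are independent across components, Cov(Tᵢ,Tⱼ) = Cov(Xᵢ,Xⱼ); the off-diagonal part of the true-score variance is the same as above.
True-score variance = [1.1²·3.9²·0.66 + 0.9²·15.4²·0.85 + 0.6²·7.9²·0.74 + 0.6²·9.1²·0.90] + 110.995 = 218.888 + 110.995 = 329.883.
Reliability = 329.883 / 373.778 = 0.883.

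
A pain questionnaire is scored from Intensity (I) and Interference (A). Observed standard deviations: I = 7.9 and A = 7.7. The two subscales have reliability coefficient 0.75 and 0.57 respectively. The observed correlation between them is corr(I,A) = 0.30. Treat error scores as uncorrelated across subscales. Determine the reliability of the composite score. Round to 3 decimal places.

0.740

Var(I+A) = 7.9² + 7.7² + 2·[7.9·7.7·0.30] = 121.7 + 36.498 = 158.198.
Because errors are independent across components, Cov(Tᵢ,Tⱼ) = Cov(Xᵢ,Xⱼ); the off-diagonal part of the true-score variance is the same as above.
True-score variance = [7.9²·0.75 + 7.7²·0.57] + 36.498 = 80.6028 + 36.498 = 117.101.
Reliability = 117.101 / 158.198 = 0.740.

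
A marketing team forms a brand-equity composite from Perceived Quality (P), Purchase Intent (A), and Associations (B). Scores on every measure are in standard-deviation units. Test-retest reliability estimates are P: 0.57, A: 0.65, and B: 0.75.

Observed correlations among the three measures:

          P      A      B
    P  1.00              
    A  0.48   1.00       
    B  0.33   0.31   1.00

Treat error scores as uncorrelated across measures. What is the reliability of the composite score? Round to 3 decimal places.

0.803

Var(P+A+B) = 3 + 2·[0.48 + 0.33 + 0.31] = 3 + 2.24 = 5.24.
Because errors are independent across components, Cov(Tᵢ,Tⱼ) = Cov(Xᵢ,Xⱼ); the off-diagonal part of the true-score variance is the same as above.
True-score variance = [0.57 + 0.65 + 0.75] + 2.24 = 1.97 + 2.24 = 4.21.
Reliability = 4.21 / 5.24 = 0.803.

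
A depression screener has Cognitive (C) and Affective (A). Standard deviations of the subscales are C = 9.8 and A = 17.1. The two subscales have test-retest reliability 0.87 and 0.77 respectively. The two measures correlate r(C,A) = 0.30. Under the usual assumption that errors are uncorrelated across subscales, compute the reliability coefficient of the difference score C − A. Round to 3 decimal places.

0.723

Var(C−A) = 9.8² + 17.1² − 2·9.8·17.1·0.30 = 388.45 − 100.548 = 287.902.
Under uncorrelated errors the observed covariances equal the true-score covariances, so only the own-variance terms attenuate.
True-score variance = [9.8²·0.87 + 17.1²·0.77] − 100.548 = 308.711 − 100.548 = 208.163.
Reliability = 208.163 / 287.902 = 0.723.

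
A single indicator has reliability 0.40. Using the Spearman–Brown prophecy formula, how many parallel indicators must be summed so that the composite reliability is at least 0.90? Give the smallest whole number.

k ≥ ρ*(1−ρ₁)/(ρ₁(1−ρ*)) = 0.90·0.60 / (0.40·0.10) = 13.500.
Smallest integer k = 14.

14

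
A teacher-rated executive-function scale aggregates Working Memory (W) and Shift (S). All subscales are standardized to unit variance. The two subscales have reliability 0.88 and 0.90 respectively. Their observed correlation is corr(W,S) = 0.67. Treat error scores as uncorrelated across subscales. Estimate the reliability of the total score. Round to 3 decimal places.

Var(W+S) = 2 + 2·[0.67] = 2 + 1.34 = 3.34.
Because errors are independent across components, Cov(Tᵢ,Tⱼ) = Cov(Xᵢ,Xⱼ); the off-diagonal part of the true-score variance is the same as above.
True-score variance = [0.88 + 0.90] + 1.34 = 1.78 + 1.34 = 3.12.
Reliability = 3.12 / 3.34 = 0.934.

0.934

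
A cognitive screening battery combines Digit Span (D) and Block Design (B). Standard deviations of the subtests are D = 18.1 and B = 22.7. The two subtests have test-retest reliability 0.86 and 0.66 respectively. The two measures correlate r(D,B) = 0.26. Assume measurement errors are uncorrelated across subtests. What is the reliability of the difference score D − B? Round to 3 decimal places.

0.649

Var(D−B) = 18.1² + 22.7² − 2·18.1·22.7·0.26 = 842.9 − 213.652 = 629.248.
With uncorrelated errors the cross-covariances are all true-score covariance, so they carry over unchanged; only the diagonal terms shrink to ρᵢσᵢ².
True-score variance = [18.1²·0.86 + 22.7²·0.66] − 213.652 = 621.836 − 213.652 = 408.184.
Reliability = 408.184 / 629.248 = 0.649.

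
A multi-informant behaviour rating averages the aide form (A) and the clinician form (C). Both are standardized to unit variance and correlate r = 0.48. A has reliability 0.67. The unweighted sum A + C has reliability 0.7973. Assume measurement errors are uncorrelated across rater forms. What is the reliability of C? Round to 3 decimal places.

Var(A+C) = 2 + 2·0.48 = 2.960.
True-score variance = ρ_A + ρ_C + 2·0.48, so 0.7973 = (0.67 + ρ_C + 0.96) / 2.960.
ρ_C = 0.7973·2.960 − 0.67 − 0.96 = 0.730.

0.730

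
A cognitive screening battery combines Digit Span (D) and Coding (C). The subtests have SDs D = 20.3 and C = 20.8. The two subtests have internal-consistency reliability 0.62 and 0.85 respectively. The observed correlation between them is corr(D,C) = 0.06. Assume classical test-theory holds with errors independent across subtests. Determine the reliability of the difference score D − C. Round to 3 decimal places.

Var(D−C) = 20.3² + 20.8² − 2·20.3·20.8·0.06 = 844.73 − 50.6688 = 794.061.
Under uncorrelated errors the observed covariances equal the true-score covariances, so only the own-variance terms attenuate.
True-score variance = [20.3²·0.62 + 20.8²·0.85] − 50.6688 = 623.24 − 50.6688 = 572.571.
Reliability = 572.571 / 794.061 = 0.721.

0.721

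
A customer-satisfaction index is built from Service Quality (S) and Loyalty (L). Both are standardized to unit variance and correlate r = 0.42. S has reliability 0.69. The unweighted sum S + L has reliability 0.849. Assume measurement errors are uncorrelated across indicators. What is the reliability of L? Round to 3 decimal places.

Var(S+L) = 2 + 2·0.42 = 2.840.
True-score variance = ρ_S + ρ_L + 2·0.42, so 0.849 = (0.69 + ρ_L + 0.84) / 2.840.
ρ_L = 0.849·2.840 − 0.69 − 0.84 = 0.881.

0.881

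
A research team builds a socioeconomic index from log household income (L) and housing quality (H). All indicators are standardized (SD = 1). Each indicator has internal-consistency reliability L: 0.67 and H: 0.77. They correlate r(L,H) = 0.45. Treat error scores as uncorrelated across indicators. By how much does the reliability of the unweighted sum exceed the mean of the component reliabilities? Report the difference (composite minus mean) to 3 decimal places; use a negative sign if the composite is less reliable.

0.087

Var(sum) = 2 + 0.9 = 2.9; true-score variance = 1.44 + 0.9 = 2.34; composite reliability = 0.8069.
Mean component reliability = 0.7200.
Difference = 0.8069 − 0.7200 = 0.087.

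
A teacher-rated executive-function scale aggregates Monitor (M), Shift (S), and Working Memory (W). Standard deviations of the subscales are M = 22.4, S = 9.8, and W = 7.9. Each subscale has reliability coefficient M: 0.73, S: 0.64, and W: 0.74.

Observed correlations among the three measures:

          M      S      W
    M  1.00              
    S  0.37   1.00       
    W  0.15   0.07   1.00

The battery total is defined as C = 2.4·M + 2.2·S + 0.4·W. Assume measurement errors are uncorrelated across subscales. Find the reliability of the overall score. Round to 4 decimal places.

Var(C) = 2.4²·22.4² + 2.2²·9.8² + 0.4²·7.9² + 2·[5.28·22.4·9.8·0.37 + 0.96·22.4·7.9·0.15 + 0.88·9.8·7.9·0.07] = 3364.96 + 918.211 = 4283.17.
Under uncorrelated errors the observed covariances equal the true-score covariances, so only the own-variance terms attenuate.
True-score variance = [2.4²·22.4²·0.73 + 2.2²·9.8²·0.64 + 0.4²·7.9²·0.74] + 918.211 = 2414.68 + 918.211 = 3332.89.
Reliability = 3332.89 / 4283.17 = 0.7781.

0.7781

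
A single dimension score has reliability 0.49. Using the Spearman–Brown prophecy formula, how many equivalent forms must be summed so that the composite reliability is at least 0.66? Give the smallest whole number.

k ≥ ρ*(1−ρ₁)/(ρ₁(1−ρ*)) = 0.66·0.51 / (0.49·0.34) = 2.020.
Smallest integer k = 3.

3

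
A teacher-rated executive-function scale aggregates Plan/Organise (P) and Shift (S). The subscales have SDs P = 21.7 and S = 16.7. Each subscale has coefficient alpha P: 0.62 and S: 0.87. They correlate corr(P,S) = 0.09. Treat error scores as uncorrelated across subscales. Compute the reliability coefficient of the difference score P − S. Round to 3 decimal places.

0.686

Var(P−S) = 21.7² + 16.7² − 2·21.7·16.7·0.09 = 749.78 − 65.2302 = 684.55.
Under uncorrelated errors the observed covariances equal the true-score covariances, so only the own-variance terms attenuate.
True-score variance = [21.7²·0.62 + 16.7²·0.87] − 65.2302 = 534.586 − 65.2302 = 469.356.
Reliability = 469.356 / 684.55 = 0.686.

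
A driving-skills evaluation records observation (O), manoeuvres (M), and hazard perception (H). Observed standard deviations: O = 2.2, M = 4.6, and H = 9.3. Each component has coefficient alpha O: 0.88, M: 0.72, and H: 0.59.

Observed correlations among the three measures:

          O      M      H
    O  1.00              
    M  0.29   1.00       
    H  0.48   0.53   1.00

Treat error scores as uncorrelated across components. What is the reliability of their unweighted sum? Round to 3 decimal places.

0.771

Var(O+M+H) = 2.2² + 4.6² + 9.3² + 2·[2.2·4.6·0.29 + 2.2·9.3·0.48 + 4.6·9.3·0.53] = 112.49 + 70.858 = 183.348.
With uncorrelated errors the cross-covariances are all true-score covariance, so they carry over unchanged; only the diagonal terms shrink to ρᵢσᵢ².
True-score variance = [2.2²·0.88 + 4.6²·0.72 + 9.3²·0.59] + 70.858 = 70.5235 + 70.858 = 141.382.
Reliability = 141.382 / 183.348 = 0.771.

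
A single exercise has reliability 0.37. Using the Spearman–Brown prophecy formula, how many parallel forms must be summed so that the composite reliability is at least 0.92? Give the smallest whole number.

k ≥ ρ*(1−ρ₁)/(ρ₁(1−ρ*)) = 0.92·0.63 / (0.37·0.08) = 19.581.
Smallest integer k = 20.

20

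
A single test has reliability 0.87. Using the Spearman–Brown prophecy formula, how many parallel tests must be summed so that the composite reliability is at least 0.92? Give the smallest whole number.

2

k ≥ ρ*(1−ρ₁)/(ρ₁(1−ρ*)) = 0.92·0.13 / (0.87·0.08) = 1.718.
Smallest integer k = 2.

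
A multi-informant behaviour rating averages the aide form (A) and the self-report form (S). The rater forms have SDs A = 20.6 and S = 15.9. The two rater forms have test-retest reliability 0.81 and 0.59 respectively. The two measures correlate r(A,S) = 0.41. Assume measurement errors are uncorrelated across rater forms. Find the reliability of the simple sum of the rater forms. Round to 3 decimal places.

0.805

Var(A+S) = 20.6² + 15.9² + 2·[20.6·15.9·0.41] = 677.17 + 268.583 = 945.753.
Because errors are independent across components, Cov(Tᵢ,Tⱼ) = Cov(Xᵢ,Xⱼ); the off-diagonal part of the true-score variance is the same as above.
True-score variance = [20.6²·0.81 + 15.9²·0.59] + 268.583 = 492.89 + 268.583 = 761.472.
Reliability = 761.472 / 945.753 = 0.805.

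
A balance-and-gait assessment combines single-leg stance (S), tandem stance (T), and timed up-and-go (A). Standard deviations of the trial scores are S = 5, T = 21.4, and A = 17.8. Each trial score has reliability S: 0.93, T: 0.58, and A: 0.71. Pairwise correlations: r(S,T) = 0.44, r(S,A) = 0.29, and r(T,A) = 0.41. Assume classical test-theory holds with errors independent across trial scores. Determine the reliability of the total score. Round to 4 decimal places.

Var(S+T+A) = 5² + 21.4² + 17.8² + 2·[5·21.4·0.44 + 5·17.8·0.29 + 21.4·17.8·0.41] = 799.8 + 458.134 = 1257.93.
With uncorrelated errors the cross-covariances are all true-score covariance, so they carry over unchanged; only the diagonal terms shrink to ρᵢσᵢ².
True-score variance = [5²·0.93 + 21.4²·0.58 + 17.8²·0.71] + 458.134 = 513.823 + 458.134 = 971.958.
Reliability = 971.958 / 1257.93 = 0.7727.

0.7727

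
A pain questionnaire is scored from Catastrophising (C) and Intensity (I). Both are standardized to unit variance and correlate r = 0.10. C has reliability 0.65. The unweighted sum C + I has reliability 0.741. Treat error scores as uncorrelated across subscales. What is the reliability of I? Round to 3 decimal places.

Var(C+I) = 2 + 2·0.10 = 2.200.
True-score variance = ρ_C + ρ_I + 2·0.10, so 0.741 = (0.65 + ρ_I + 0.20) / 2.200.
ρ_I = 0.741·2.200 − 0.65 − 0.20 = 0.780.

0.780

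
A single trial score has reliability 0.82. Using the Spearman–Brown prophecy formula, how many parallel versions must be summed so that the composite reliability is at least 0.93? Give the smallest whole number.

k ≥ ρ*(1−ρ₁)/(ρ₁(1−ρ*)) = 0.93·0.18 / (0.82·0.07) = 2.916.
Smallest integer k = 3.

3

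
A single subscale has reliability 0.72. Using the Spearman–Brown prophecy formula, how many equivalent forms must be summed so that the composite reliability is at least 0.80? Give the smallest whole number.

2

k ≥ ρ*(1−ρ₁)/(ρ₁(1−ρ*)) = 0.80·0.28 / (0.72·0.20) = 1.556.
Smallest integer k = 2.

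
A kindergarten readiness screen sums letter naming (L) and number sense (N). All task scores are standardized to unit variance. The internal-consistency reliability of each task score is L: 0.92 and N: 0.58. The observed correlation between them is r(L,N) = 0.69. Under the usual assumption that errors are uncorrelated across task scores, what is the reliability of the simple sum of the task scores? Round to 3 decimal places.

Var(L+N) = 2 + 2·[0.69] = 2 + 1.38 = 3.38.
With uncorrelated errors the cross-covariances are all true-score covariance, so they carry over unchanged; only the diagonal terms shrink to ρᵢσᵢ².
True-score variance = [0.92 + 0.58] + 1.38 = 1.5 + 1.38 = 2.88.
Reliability = 2.88 / 3.38 = 0.852.

0.852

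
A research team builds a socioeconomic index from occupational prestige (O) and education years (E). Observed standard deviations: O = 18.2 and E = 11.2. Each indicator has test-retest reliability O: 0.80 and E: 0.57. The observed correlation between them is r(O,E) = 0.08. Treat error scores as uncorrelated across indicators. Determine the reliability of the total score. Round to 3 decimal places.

Var(O+E) = 18.2² + 11.2² + 2·[18.2·11.2·0.08] = 456.68 + 32.6144 = 489.294.
With uncorrelated errors the cross-covariances are all true-score covariance, so they carry over unchanged; only the diagonal terms shrink to ρᵢσᵢ².
True-score variance = [18.2²·0.80 + 11.2²·0.57] + 32.6144 = 336.493 + 32.6144 = 369.107.
Reliability = 369.107 / 489.294 = 0.754.

0.754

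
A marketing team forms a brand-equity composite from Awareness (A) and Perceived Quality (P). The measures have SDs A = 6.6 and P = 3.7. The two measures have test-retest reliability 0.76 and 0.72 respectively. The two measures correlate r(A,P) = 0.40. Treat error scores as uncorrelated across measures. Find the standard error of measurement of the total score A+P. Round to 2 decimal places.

Var(total) = 57.25 + 19.536 = 76.786.
True-score variance = 42.9624 + 19.536 = 62.4984, so reliability = 0.8139.
Error variance = 76.786 − 62.4984 = 14.2876; SEM = √14.2876 = 3.78.

3.78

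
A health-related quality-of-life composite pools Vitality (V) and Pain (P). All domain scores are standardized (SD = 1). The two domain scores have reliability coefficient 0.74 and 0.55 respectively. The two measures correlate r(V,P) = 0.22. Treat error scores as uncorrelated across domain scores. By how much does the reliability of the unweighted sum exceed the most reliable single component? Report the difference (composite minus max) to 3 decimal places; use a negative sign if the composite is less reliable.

-0.031

Var(sum) = 2 + 0.44 = 2.44; true-score variance = 1.29 + 0.44 = 1.73; composite reliability = 0.7090.
Max component reliability = 0.7400.
Difference = 0.7090 − 0.7400 = -0.031.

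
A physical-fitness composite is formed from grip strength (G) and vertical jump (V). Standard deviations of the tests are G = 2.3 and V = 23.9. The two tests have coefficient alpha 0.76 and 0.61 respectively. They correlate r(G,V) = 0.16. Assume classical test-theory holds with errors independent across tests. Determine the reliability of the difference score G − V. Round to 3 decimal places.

Var(G−V) = 2.3² + 23.9² − 2·2.3·23.9·0.16 = 576.5 − 17.5904 = 558.91.
Because errors are independent across components, Cov(Tᵢ,Tⱼ) = Cov(Xᵢ,Xⱼ); the off-diagonal part of the true-score variance is the same as above.
True-score variance = [2.3²·0.76 + 23.9²·0.61] − 17.5904 = 352.458 − 17.5904 = 334.868.
Reliability = 334.868 / 558.91 = 0.599.

0.599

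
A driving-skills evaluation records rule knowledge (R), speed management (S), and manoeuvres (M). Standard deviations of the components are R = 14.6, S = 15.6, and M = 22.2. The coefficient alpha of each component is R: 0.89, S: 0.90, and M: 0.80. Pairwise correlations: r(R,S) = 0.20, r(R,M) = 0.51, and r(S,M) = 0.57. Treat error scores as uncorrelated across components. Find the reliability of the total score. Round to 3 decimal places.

0.917

Var(R+S+M) = 14.6² + 15.6² + 22.2² + 2·[14.6·15.6·0.20 + 14.6·22.2·0.51 + 15.6·22.2·0.57] = 949.36 + 816.511 = 1765.87.
Because errors are independent across components, Cov(Tᵢ,Tⱼ) = Cov(Xᵢ,Xⱼ); the off-diagonal part of the true-score variance is the same as above.
True-score variance = [14.6²·0.89 + 15.6²·0.90 + 22.2²·0.80] + 816.511 = 803.008 + 816.511 = 1619.52.
Reliability = 1619.52 / 1765.87 = 0.917.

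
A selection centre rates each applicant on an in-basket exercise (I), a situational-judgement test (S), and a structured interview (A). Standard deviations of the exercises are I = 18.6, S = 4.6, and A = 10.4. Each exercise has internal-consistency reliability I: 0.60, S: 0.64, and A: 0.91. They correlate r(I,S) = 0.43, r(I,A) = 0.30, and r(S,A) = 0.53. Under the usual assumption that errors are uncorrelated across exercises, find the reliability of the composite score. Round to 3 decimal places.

Var(I+S+A) = 18.6² + 4.6² + 10.4² + 2·[18.6·4.6·0.43 + 18.6·10.4·0.30 + 4.6·10.4·0.53] = 475.28 + 240.356 = 715.636.
With uncorrelated errors the cross-covariances are all true-score covariance, so they carry over unchanged; only the diagonal terms shrink to ρᵢσᵢ².
True-score variance = [18.6²·0.60 + 4.6²·0.64 + 10.4²·0.91] + 240.356 = 319.544 + 240.356 = 559.9.
Reliability = 559.9 / 715.636 = 0.782.

0.782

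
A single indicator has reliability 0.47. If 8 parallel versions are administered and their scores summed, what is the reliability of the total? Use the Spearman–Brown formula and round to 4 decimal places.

ρ_k = kρ / (1 + (k−1)ρ) = 8·0.47 / (1 + 7·0.47) = 3.760 / 4.290 = 0.8765.

0.8765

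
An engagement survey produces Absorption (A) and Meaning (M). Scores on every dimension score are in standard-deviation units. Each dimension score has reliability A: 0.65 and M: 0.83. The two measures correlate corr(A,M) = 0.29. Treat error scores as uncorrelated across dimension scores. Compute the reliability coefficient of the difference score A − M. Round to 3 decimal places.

Var(A−M) = 1 + 1 − 2·0.29 = 2 − 0.58 = 1.42.
Because errors are independent across components, Cov(Tᵢ,Tⱼ) = Cov(Xᵢ,Xⱼ); the off-diagonal part of the true-score variance is the same as above.
True-score variance = [0.65 + 0.83] − 0.58 = 1.48 − 0.58 = 0.9.
Reliability = 0.9 / 1.42 = 0.634.

0.634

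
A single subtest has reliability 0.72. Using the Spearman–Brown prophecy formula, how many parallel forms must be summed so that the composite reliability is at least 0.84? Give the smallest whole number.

3

k ≥ ρ*(1−ρ₁)/(ρ₁(1−ρ*)) = 0.84·0.28 / (0.72·0.16) = 2.042.
Smallest integer k = 3.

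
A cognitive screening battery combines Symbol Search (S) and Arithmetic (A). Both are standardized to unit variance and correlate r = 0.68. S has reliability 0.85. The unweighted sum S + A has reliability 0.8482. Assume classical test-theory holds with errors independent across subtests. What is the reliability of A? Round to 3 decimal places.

Var(S+A) = 2 + 2·0.68 = 3.360.
True-score variance = ρ_S + ρ_A + 2·0.68, so 0.8482 = (0.85 + ρ_A + 1.36) / 3.360.
ρ_A = 0.8482·3.360 − 0.85 − 1.36 = 0.640.

0.640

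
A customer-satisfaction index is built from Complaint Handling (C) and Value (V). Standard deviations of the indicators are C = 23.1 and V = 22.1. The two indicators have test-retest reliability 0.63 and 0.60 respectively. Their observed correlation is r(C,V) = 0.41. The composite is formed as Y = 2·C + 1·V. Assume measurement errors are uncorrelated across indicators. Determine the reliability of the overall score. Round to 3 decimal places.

0.715

Var(Y) = 2²·23.1² + 22.1² + 2·[2·23.1·22.1·0.41] = 2622.85 + 837.236 = 3460.09.
With uncorrelated errors the cross-covariances are all true-score covariance, so they carry over unchanged; only the diagonal terms shrink to ρᵢσᵢ².
True-score variance = [2²·23.1²·0.63 + 22.1²·0.60] + 837.236 = 1637.74 + 837.236 = 2474.98.
Reliability = 2474.98 / 3460.09 = 0.715.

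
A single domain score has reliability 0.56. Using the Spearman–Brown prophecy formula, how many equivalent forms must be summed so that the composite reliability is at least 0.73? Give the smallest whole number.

3

k ≥ ρ*(1−ρ₁)/(ρ₁(1−ρ*)) = 0.73·0.44 / (0.56·0.27) = 2.124.
Smallest integer k = 3.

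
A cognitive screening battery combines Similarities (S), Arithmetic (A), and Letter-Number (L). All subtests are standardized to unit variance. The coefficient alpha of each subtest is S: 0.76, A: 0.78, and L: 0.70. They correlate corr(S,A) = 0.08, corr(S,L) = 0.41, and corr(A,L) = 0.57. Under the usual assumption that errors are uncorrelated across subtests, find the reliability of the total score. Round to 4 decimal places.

Var(S+A+L) = 3 + 2·[0.08 + 0.41 + 0.57] = 3 + 2.12 = 5.12.
With uncorrelated errors the cross-covariances are all true-score covariance, so they carry over unchanged; only the diagonal terms shrink to ρᵢσᵢ².
True-score variance = [0.76 + 0.78 + 0.70] + 2.12 = 2.24 + 2.12 = 4.36.
Reliability = 4.36 / 5.12 = 0.8516.

0.8516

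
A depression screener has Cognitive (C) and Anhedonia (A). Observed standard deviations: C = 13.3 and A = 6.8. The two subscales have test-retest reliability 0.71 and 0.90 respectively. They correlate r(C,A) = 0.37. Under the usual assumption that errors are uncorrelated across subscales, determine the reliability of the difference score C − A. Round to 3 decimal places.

Var(C−A) = 13.3² + 6.8² − 2·13.3·6.8·0.37 = 223.13 − 66.9256 = 156.204.
With uncorrelated errors the cross-covariances are all true-score covariance, so they carry over unchanged; only the diagonal terms shrink to ρᵢσᵢ².
True-score variance = [13.3²·0.71 + 6.8²·0.90] − 66.9256 = 167.208 − 66.9256 = 100.282.
Reliability = 100.282 / 156.204 = 0.642.

0.642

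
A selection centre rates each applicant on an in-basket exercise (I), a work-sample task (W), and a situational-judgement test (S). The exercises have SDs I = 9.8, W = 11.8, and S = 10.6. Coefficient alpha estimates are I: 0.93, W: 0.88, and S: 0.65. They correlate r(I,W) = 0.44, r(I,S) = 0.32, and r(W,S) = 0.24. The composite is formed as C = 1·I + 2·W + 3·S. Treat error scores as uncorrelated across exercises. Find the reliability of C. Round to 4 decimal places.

Var(C) = 9.8² + 2²·11.8² + 3²·10.6² + 2·[2·9.8·11.8·0.44 + 3·9.8·10.6·0.32 + 6·11.8·10.6·0.24] = 1664.24 + 763.206 = 2427.45.
Under uncorrelated errors the observed covariances equal the true-score covariances, so only the own-variance terms attenuate.
True-score variance = [9.8²·0.93 + 2²·11.8²·0.88 + 3²·10.6²·0.65] + 763.206 = 1236.75 + 763.206 = 1999.95.
Reliability = 1999.95 / 2427.45 = 0.8239.

0.8239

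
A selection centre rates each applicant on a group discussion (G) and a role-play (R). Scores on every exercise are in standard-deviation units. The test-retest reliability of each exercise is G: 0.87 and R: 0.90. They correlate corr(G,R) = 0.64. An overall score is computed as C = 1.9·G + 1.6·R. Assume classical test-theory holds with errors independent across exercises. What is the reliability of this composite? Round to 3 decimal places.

0.928

Var(C) = 1.9² + 1.6² + 2·[3.04·0.64] = 6.17 + 3.8912 = 10.0612.
Because errors are independent across components, Cov(Tᵢ,Tⱼ) = Cov(Xᵢ,Xⱼ); the off-diagonal part of the true-score variance is the same as above.
True-score variance = [1.9²·0.87 + 1.6²·0.90] + 3.8912 = 5.4447 + 3.8912 = 9.3359.
Reliability = 9.3359 / 10.0612 = 0.928.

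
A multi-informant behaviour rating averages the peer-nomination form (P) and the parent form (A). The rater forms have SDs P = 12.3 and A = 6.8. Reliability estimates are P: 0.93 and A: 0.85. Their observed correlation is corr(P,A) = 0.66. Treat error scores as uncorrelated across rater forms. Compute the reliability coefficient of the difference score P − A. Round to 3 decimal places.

Var(P−A) = 12.3² + 6.8² − 2·12.3·6.8·0.66 = 197.53 − 110.405 = 87.1252.
Under uncorrelated errors the observed covariances equal the true-score covariances, so only the own-variance terms attenuate.
True-score variance = [12.3²·0.93 + 6.8²·0.85] − 110.405 = 180.004 − 110.405 = 69.5989.
Reliability = 69.5989 / 87.1252 = 0.799.

0.799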